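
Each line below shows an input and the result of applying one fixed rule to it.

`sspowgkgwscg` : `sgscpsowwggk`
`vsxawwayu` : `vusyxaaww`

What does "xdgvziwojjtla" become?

xadlgtvjzjiow

Each output is the input with this applied: take characters alternately from the front and the back (1st, last, 2nd, 2nd-last, ...).
"xdgvziwojjtla" → "xadlgtvjzjiow".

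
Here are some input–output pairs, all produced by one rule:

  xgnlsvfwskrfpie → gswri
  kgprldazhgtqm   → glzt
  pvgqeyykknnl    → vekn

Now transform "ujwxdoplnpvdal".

What's happening: keep one character in every 3, starting at position 2 (positions 2nd, 5th, 8th, ...).
So "ujwxdoplnpvdal" becomes "jdlvl".

jdlvl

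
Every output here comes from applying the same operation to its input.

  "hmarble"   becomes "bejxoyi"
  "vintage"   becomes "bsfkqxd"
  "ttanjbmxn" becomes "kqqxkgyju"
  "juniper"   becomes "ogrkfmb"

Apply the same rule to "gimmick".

The transformation: move the last character to the front, then shift every letter 3 places backward in the alphabet (wrapping around).
Working it through for "gimmick": intermediate "kgimmic", final "hdfjjfz".

hdfjjfz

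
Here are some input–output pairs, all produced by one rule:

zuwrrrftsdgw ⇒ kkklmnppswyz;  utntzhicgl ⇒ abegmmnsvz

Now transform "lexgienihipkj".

Rule — shift every letter 7 places backward in the alphabet (wrapping around), then sort the characters into alphabetical order.
Applying both steps to "lexgienihipkj": "exqzbxgbabidc", then "abbbcdegiqxxz".

abbbcdegiqxxz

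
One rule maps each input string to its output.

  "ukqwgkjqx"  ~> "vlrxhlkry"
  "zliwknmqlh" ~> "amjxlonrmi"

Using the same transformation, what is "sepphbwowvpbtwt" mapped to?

The pattern: shift every letter 1 place forward in the alphabet (wrapping around).
Doing the same to "sepphbwowvpbtwt": "tfqqicxpxwqcuxu".

tfqqicxpxwqcuxu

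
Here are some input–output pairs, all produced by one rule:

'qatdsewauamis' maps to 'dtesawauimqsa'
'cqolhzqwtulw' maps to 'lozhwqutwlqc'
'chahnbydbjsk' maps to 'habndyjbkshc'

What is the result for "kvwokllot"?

Looking at the pairs, the operation is to move the first 2 characters to the end (rotate left by 2), then swap each adjacent pair of characters (1↔2, 3↔4, ...).
"kvwokllot" → "wokllotkv" → "owlkolktv".
(Check on "chahnbydbjsk": → "ahnbydbjskch" → "habndyjbkshc" ✓)

owlkolktv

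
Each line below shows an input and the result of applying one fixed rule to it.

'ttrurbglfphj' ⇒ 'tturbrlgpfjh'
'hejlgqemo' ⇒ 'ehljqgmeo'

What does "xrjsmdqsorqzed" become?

rxsjdmsqrozqde

The pattern: swap each adjacent pair of characters (1↔2, 3↔4, ...).
For "xrjsmdqsorqzed" the result is "rxsjdmsqrozqde".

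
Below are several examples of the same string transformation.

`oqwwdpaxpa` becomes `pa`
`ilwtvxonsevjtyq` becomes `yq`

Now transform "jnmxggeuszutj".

What's happening: keep only the last 2 characters.
Applying that to "jnmxggeuszutj" gives "tj".

tj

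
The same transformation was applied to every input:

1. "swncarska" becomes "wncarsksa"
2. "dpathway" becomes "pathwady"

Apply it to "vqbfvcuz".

qbfvcuvz

Looking at the pairs, the operation is to swap the first and last characters, then move the first character to the end.
"vqbfvcuz" → "qbfvcuvz".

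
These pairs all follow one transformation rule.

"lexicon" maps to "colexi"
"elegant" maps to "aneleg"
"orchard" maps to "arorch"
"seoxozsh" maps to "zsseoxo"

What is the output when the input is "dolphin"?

hidolp

Rule — delete the last character, then move the last 2 characters to the front (rotate right by 2).
Starting from "dolphin": after the first operation, "dolphi"; after the second, "hidolp".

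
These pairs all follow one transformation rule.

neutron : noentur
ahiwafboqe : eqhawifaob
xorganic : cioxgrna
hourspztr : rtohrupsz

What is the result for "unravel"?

In each case the input is transformed by: move the last 2 characters to the front (rotate right by 2), then swap each adjacent pair of characters (1↔2, 3↔4, ...).
Working it through for "unravel": intermediate "elunrav", final "lenuarv".

lenuarv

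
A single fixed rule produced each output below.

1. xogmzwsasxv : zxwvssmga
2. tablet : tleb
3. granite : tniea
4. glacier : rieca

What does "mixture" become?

xutre

The pattern: delete the first 2 characters, then sort the characters into reverse alphabetical order.
For "mixture", step one produces "xture"; step two turns that into "xutre".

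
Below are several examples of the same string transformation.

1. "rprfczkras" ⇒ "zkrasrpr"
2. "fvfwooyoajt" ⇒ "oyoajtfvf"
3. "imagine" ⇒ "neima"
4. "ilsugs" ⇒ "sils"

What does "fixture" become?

Each output is the input with this applied: move the first 3 characters to the end (rotate left by 3), then delete the first 2 characters.
For "fixture" the result is "refix".

refix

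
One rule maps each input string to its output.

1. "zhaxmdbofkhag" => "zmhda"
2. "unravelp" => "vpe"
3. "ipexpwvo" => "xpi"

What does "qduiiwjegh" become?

wjhd

The pattern: sort the characters into reverse alphabetical order, then keep one character in every 3, starting at position 1 (positions 1st, 4th, 7th, ...).
On "qduiiwjegh": the first step gives "wuqjiihged", and the second then gives "wjhd".
(Check on "unravelp": → "vurpnlea" → "vpe" ✓)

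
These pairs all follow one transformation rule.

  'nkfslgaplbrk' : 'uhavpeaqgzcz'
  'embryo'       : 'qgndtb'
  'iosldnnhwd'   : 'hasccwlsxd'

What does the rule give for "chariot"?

What's happening: shift every letter 11 places backward in the alphabet (wrapping around), then move the first 2 characters to the end (rotate left by 2).
For "chariot", step one produces "rwpgxdi"; step two turns that into "pgxdirw".

pgxdirw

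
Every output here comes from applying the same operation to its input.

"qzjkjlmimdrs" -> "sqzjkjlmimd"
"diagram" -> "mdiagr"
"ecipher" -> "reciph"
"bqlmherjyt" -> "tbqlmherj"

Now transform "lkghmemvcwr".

Looking at the pairs, the operation is to move the last 2 characters to the front (rotate right by 2), then delete the first character.
Working it through for "lkghmemvcwr": intermediate "wrlkghmemvc", final "rlkghmemvc".
(Check on "diagram": → "amdiagr" → "mdiagr" ✓)

rlkghmemvc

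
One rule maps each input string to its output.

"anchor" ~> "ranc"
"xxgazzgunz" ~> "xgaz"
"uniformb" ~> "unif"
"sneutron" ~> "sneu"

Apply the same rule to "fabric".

Looking at the pairs, the operation is to swap the front and back halves of the string, then keep only the last 4 characters.
On "fabric" that produces "cfab".

cfab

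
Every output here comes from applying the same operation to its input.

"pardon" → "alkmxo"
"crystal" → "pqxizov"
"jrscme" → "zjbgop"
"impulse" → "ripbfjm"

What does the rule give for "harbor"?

yloexo

The pattern: move the first 3 characters to the end (rotate left by 3), then shift every letter 3 places backward in the alphabet (wrapping around).
On "harbor": the first step gives "borhar", and the second then gives "yloexo".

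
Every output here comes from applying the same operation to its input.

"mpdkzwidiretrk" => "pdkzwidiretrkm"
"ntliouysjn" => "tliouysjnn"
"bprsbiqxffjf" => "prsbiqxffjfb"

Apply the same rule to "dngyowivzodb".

ngyowivzodbd

The pattern: move the first character to the end.
So "dngyowivzodb" becomes "ngyowivzodbd".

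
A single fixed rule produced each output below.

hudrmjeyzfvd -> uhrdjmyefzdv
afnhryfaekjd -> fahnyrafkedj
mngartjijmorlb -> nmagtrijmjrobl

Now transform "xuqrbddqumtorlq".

In each case the input is transformed by: swap each adjacent pair of characters (1↔2, 3↔4, ...).
Doing the same to "xuqrbddqumtorlq": "uxrqdbqdmuotlrq".

uxrqdbqdmuotlrq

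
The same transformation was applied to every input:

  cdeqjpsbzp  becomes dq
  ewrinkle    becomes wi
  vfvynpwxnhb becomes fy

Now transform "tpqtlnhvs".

What's happening: keep every other character starting from the second (positions 2nd, 4th, 6th, ...), then keep only the first 2 characters.
On "tpqtlnhvs": the first step gives "ptnv", and the second then gives "pt".

pt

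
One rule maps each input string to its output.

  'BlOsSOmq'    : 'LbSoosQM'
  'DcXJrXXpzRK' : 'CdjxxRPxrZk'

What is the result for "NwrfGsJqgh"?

WnFRSgQjHG

Looking at the pairs, the operation is to swap each adjacent pair of characters (1↔2, 3↔4, ...), then flip the case of every letter.
Doing the same to "NwrfGsJqgh": "WnFRSgQjHG".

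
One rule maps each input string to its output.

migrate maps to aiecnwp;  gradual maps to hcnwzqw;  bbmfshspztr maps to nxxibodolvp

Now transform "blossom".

The transformation: shift every letter 4 places backward in the alphabet (wrapping around), then move the last character to the front.
Working it through for "blossom": intermediate "xhkooki", final "ixhkook".
(Check on "gradual": → "cnwzqwh" → "hcnwzqw" ✓)

ixhkook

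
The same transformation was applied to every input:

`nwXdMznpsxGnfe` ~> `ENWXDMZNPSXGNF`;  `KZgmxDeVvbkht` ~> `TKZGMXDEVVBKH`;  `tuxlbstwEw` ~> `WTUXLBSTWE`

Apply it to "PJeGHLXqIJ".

Looking at the pairs, the operation is to move the last character to the front, then convert every letter to uppercase.
For "PJeGHLXqIJ", step one produces "JPJeGHLXqI"; step two turns that into "JPJEGHLXQI".

JPJEGHLXQI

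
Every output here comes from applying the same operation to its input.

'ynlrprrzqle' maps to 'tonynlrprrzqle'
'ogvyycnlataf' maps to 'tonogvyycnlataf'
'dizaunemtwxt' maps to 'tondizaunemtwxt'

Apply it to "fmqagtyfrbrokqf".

tonfmqagtyfrbrokqf

The transformation: prepend "ton".
"fmqagtyfrbrokqf" → "tonfmqagtyfrbrokqf".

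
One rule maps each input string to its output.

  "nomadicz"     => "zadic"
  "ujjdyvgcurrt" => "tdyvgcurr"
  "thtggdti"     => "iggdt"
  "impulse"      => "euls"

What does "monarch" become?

harc

Looking at the pairs, the operation is to delete the first 3 characters, then move the last character to the front.
Applying both steps to "monarch": "arch", then "harc".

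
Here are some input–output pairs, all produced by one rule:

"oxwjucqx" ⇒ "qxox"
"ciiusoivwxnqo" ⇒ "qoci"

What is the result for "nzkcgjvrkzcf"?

cfnz

What's happening: move the last 2 characters to the front (rotate right by 2), then keep only the first 4 characters.
"nzkcgjvrkzcf" → "cfnzkcgjvrkz" → "cfnz".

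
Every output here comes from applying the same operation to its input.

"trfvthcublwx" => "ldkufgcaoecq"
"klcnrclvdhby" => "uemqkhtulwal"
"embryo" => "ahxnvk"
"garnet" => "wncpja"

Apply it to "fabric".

arlojk

The pattern: swap the front and back halves of the string, then shift every letter 9 places forward in the alphabet (wrapping around).
"fabric" → "ricfab" → "arlojk".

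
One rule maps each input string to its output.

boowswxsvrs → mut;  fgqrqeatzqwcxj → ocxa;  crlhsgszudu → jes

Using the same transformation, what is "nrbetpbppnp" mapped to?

znn

The pattern: keep one character in every 3, starting at position 3 (positions 3rd, 6th, 9th, ...), then shift every letter 2 places backward in the alphabet (wrapping around).
Working it through for "nrbetpbppnp": intermediate "bpp", final "znn".
(Check on "boowswxsvrs": → "owv" → "mut" ✓)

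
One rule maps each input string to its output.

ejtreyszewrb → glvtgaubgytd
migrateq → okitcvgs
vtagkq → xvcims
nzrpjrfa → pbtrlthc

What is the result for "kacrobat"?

The transformation: shift every letter 2 places forward in the alphabet (wrapping around).
For "kacrobat" the result is "mcetqdcv".

mcetqdcv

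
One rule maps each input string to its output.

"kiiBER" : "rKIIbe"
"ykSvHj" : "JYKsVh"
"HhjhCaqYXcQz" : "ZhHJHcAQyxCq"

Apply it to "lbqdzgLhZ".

Rule — flip the case of every letter, then move the last character to the front.
"lbqdzgLhZ" → "LBQDZGlHz" → "zLBQDZGlH".

zLBQDZGlH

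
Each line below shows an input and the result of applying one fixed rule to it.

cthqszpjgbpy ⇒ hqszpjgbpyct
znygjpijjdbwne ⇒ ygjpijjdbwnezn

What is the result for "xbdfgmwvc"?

Rule — move the first 2 characters to the end (rotate left by 2).
For "xbdfgmwvc" the result is "dfgmwvcxb".

dfgmwvcxb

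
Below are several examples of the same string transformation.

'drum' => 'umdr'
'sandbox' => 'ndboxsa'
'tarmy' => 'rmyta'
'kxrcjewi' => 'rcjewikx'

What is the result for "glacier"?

Rule — move the first 2 characters to the end (rotate left by 2).
Doing the same to "glacier": "aciergl".

aciergl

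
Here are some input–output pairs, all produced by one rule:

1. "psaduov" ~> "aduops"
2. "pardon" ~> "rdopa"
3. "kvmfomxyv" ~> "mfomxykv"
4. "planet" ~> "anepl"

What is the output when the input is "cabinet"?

bineca

Looking at the pairs, the operation is to delete the last character, then move the first 2 characters to the end (rotate left by 2).
Doing the same to "cabinet": "bineca".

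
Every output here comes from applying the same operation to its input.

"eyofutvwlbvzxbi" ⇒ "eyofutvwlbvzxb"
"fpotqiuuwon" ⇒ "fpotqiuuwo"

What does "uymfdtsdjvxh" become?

Looking at the pairs, the operation is to delete the last character.
"uymfdtsdjvxh" → "uymfdtsdjvx".

uymfdtsdjvx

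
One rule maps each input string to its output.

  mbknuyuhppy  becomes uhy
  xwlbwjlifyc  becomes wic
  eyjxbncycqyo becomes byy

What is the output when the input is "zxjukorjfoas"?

Each output is the input with this applied: delete the first 3 characters, then keep one character in every 3, starting at position 2 (positions 2nd, 5th, 8th, ...).
"zxjukorjfoas" → "ukorjfoas" → "kja".

kja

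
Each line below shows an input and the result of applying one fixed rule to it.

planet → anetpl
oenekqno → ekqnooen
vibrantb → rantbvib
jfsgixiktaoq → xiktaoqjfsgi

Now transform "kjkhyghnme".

yghnmekjkh

The rule is to swap the front and back halves of the string, then move the last character to the front.
For "kjkhyghnme", step one produces "ghnmekjkhy"; step two turns that into "yghnmekjkh".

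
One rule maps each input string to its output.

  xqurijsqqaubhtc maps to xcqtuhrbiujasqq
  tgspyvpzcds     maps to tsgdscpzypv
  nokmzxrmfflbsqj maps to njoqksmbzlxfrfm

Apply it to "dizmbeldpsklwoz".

Looking at the pairs, the operation is to take characters alternately from the front and the back (1st, last, 2nd, 2nd-last, ...).
For "dizmbeldpsklwoz" the result is "dziozwmlbkeslpd".

dziozwmlbkeslpd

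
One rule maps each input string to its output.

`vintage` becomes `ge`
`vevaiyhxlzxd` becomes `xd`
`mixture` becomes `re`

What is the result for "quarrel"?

Each output is the input with this applied: keep only the last 2 characters.
"quarrel" → "el".

el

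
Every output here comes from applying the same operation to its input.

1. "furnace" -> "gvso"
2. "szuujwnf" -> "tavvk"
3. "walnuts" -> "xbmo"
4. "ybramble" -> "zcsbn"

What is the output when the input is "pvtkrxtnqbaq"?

qwulsyuor

What's happening: shift every letter 1 place forward in the alphabet (wrapping around), then delete the last 3 characters.
For "pvtkrxtnqbaq", step one produces "qwulsyuorcbr"; step two turns that into "qwulsyuor".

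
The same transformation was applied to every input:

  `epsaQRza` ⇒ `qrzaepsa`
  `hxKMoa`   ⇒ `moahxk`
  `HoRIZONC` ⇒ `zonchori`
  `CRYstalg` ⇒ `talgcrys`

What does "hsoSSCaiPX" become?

In each case the input is transformed by: swap the front and back halves of the string, then convert every letter to lowercase.
So "hsoSSCaiPX" becomes "caipxhsoss".
(Check on "epsaQRza": → "QRzaepsa" → "qrzaepsa" ✓)

caipxhsoss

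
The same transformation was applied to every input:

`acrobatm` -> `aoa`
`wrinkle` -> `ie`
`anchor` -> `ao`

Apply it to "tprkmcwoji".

oi

Looking at the pairs, the operation is to keep only the vowels.
So "tprkmcwoji" becomes "oi".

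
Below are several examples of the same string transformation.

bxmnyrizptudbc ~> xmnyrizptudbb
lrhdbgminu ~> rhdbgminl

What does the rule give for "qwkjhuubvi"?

In each case the input is transformed by: delete the last character, then move the first character to the end.
For "qwkjhuubvi" the result is "wkjhuubvq".
(Check on "bxmnyrizptudbc": → "bxmnyrizptudb" → "xmnyrizptudbb" ✓)

wkjhuubvq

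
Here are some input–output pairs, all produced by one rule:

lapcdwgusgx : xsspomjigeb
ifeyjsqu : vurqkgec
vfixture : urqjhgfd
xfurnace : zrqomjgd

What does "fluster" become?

The transformation: shift every letter 12 places forward in the alphabet (wrapping around), then sort the characters into reverse alphabetical order.
"fluster" → "rxgefqd" → "xrqgfed".

xrqgfed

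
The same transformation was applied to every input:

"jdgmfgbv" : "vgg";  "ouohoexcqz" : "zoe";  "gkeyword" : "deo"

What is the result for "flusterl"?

Rule — move the last 2 characters to the front (rotate right by 2), then keep one character in every 3, starting at position 2 (positions 2nd, 5th, 8th, ...).
Applying both steps to "flusterl": "rlfluste", then "lue".

lue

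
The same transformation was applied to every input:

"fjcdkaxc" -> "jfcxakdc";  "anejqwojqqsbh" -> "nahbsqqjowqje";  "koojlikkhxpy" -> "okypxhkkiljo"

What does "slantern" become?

What's happening: reverse the string, then move the last 2 characters to the front (rotate right by 2).
"slantern" → "nretnals" → "lsnretna".

lsnretna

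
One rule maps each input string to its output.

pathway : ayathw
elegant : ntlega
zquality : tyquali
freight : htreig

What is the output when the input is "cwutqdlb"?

The pattern: delete the first character, then move the last 2 characters to the front (rotate right by 2).
"cwutqdlb" → "wutqdlb" → "lbwutqd".

lbwutqd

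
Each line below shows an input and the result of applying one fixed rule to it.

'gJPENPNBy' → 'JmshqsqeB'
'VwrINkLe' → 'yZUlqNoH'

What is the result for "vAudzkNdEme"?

Rule — flip the case of every letter, then shift every letter 3 places forward in the alphabet (wrapping around).
Starting from "vAudzkNdEme": after the first operation, "VaUDZKnDeME"; after the second, "YdXGCNqGhPH".

YdXGCNqGhPH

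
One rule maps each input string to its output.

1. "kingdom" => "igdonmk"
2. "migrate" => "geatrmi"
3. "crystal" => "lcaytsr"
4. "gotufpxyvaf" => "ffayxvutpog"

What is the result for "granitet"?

Looking at the pairs, the operation is to sort the characters into reverse alphabetical order, then move the last 3 characters to the front (rotate right by 3).
For "granitet", step one produces "ttrnigea"; step two turns that into "geattrni".

geattrni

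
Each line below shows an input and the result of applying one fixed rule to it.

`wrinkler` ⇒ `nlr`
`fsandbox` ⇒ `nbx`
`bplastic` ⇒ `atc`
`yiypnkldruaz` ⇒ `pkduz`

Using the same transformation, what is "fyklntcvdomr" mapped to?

In each case the input is transformed by: delete the first 3 characters, then keep every other character starting from the first (positions 1st, 3rd, 5th, ...).
On "fyklntcvdomr": the first step gives "lntcvdomr", and the second then gives "ltvor".

ltvor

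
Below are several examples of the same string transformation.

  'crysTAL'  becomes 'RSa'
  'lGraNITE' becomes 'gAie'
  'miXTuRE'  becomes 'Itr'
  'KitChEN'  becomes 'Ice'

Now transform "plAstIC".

What's happening: flip the case of every letter, then keep every other character starting from the second (positions 2nd, 4th, 6th, ...).
Starting from "plAstIC": after the first operation, "PLaSTic"; after the second, "LSi".

LSi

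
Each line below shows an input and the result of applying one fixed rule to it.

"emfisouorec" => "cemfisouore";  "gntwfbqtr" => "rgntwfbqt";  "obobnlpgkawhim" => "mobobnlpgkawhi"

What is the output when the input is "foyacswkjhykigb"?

The pattern: move the last character to the front.
On "foyacswkjhykigb" that produces "bfoyacswkjhykig".

bfoyacswkjhykig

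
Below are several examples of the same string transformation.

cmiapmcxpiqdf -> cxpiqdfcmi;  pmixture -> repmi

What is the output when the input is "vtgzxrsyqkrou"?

The pattern: move the first 3 characters to the end (rotate left by 3), then delete the first 3 characters.
For "vtgzxrsyqkrou", step one produces "zxrsyqkrouvtg"; step two turns that into "syqkrouvtg".

syqkrouvtg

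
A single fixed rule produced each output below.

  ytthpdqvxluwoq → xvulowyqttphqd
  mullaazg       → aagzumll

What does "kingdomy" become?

What's happening: swap the front and back halves of the string, then swap each adjacent pair of characters (1↔2, 3↔4, ...).
Starting from "kingdomy": after the first operation, "domyking"; after the second, "odymikgn".

odymikgn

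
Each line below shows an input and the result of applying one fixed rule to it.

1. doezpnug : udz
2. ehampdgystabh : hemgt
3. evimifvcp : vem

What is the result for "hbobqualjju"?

jhba

The pattern: keep one character in every 3, starting at position 1 (positions 1st, 4th, 7th, ...), then move the last character to the front.
For "hbobqualjju", step one produces "hbaj"; step two turns that into "jhba".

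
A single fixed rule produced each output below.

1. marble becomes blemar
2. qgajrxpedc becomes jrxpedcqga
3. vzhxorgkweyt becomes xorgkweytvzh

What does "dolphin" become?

Each output is the input with this applied: move the first 3 characters to the end (rotate left by 3).
Applying that to "dolphin" gives "phindol".

phindol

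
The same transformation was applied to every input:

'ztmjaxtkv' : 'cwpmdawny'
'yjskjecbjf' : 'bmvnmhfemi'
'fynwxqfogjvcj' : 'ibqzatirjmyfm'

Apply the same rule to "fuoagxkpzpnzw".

The transformation: shift every letter 3 places forward in the alphabet (wrapping around).
"fuoagxkpzpnzw" → "ixrdjanscsqcz".

ixrdjanscsqcz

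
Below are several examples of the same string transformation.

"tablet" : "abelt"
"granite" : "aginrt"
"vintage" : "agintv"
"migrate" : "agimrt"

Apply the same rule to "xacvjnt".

Looking at the pairs, the operation is to delete the last character, then sort the characters into alphabetical order.
"xacvjnt" → "acjnvx".
(Check on "vintage": → "vintag" → "agintv" ✓)

acjnvx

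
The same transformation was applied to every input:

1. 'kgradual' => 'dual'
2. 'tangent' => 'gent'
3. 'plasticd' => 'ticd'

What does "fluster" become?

ster

What's happening: keep only the last 4 characters.
For "fluster" the result is "ster".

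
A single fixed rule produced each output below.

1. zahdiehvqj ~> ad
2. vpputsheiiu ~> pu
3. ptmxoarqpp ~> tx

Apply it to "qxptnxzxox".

The rule is to keep every other character starting from the second (positions 2nd, 4th, 6th, ...), then delete the last 3 characters.
For "qxptnxzxox", step one produces "xtxxx"; step two turns that into "xt".

xt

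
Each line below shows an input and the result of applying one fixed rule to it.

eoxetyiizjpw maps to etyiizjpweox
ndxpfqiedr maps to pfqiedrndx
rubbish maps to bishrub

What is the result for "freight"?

The rule is to move the first 3 characters to the end (rotate left by 3).
So "freight" becomes "ightfre".

ightfre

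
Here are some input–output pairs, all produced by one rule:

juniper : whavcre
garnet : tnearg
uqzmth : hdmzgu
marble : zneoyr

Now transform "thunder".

The pattern: shift every letter 13 places forward in the alphabet (wrapping around) — i.e. ROT13.
Applying that to "thunder" gives "guhaqre".

guhaqre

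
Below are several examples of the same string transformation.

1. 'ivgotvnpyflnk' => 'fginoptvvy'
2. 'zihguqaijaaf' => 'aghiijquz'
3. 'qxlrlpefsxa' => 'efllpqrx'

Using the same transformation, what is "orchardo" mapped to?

achor

In each case the input is transformed by: delete the last 3 characters, then sort the characters into alphabetical order.
"orchardo" → "achor".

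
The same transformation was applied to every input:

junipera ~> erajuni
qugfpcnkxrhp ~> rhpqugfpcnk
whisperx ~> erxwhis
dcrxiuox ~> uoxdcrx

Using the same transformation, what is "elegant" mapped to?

antele

The rule is to move the last 3 characters to the front (rotate right by 3), then delete the last character.
For "elegant", step one produces "anteleg"; step two turns that into "antele".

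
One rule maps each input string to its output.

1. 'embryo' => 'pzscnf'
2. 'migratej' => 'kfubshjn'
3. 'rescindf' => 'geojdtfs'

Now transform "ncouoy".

The pattern: reverse the string, then shift every letter 1 place forward in the alphabet (wrapping around).
For "ncouoy", step one produces "youocn"; step two turns that into "zpvpdo".

zpvpdo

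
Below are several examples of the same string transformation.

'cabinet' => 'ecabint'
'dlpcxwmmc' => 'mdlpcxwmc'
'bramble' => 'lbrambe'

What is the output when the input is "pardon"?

In each case the input is transformed by: move the last character to the front, then swap the first and last characters.
On "pardon" that produces "opardn".

opardn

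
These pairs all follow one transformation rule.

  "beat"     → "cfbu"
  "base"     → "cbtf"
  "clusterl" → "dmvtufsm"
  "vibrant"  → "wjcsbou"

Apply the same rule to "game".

The pattern: shift every letter 1 place forward in the alphabet (wrapping around).
Applying that to "game" gives "hbnf".

hbnf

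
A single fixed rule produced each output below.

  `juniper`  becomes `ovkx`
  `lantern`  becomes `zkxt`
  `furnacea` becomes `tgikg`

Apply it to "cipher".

What's happening: delete the first 3 characters, then shift every letter 6 places forward in the alphabet (wrapping around).
Applying both steps to "cipher": "her", then "nkx".

nkx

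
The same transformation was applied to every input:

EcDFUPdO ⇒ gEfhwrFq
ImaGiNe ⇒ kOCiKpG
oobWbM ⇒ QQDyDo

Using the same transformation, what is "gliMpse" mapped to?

What's happening: shift every letter 2 places forward in the alphabet (wrapping around), then flip the case of every letter.
Working it through for "gliMpse": intermediate "inkOrug", final "INKoRUG".

INKoRUG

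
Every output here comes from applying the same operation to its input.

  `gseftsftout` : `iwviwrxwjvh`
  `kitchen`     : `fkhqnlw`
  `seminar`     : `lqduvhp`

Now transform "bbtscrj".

vfumeew

What's happening: move the first 3 characters to the end (rotate left by 3), then shift every letter 3 places forward in the alphabet (wrapping around).
For "bbtscrj", step one produces "scrjbbt"; step two turns that into "vfumeew".
(Check on "kitchen": → "chenkit" → "fkhqnlw" ✓)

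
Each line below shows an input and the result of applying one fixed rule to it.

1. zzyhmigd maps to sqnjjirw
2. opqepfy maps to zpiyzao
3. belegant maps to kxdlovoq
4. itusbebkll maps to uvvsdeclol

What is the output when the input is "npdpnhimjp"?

The rule is to move the last 3 characters to the front (rotate right by 3), then shift every letter 10 places forward in the alphabet (wrapping around).
Applying both steps to "npdpnhimjp": "mjpnpdpnhi", then "wtzxznzxrs".

wtzxznzxrs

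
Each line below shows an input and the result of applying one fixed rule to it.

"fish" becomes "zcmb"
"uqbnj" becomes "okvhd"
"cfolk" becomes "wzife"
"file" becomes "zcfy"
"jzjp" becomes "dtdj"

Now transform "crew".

wlyq

The pattern: shift every letter 6 places backward in the alphabet (wrapping around).
Applying that to "crew" gives "wlyq".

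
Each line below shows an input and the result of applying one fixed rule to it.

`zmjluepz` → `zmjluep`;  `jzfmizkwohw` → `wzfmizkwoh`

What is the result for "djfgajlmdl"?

ljfgajlmd

Rule — delete the first character, then move the last character to the front.
For "djfgajlmdl", step one produces "jfgajlmdl"; step two turns that into "ljfgajlmd".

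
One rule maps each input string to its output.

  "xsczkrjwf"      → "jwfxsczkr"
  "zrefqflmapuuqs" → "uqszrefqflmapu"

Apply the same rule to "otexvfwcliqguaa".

uaaotexvfwcliqg

In each case the input is transformed by: move the last 3 characters to the front (rotate right by 3).
So "otexvfwcliqguaa" becomes "uaaotexvfwcliqg".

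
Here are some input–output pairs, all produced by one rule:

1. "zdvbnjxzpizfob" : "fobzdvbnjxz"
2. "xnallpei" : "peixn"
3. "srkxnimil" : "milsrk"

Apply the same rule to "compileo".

The pattern: move the last 3 characters to the front (rotate right by 3), then delete the last 3 characters.
For "compileo" the result is "leoco".

leoco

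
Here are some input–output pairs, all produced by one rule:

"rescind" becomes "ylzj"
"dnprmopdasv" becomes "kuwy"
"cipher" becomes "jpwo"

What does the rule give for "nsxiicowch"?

uzep

What's happening: shift every letter 7 places forward in the alphabet (wrapping around), then keep only the first 4 characters.
For "nsxiicowch", step one produces "uzeppjvdjo"; step two turns that into "uzep".
(Check on "dnprmopdasv": → "kuwytvwkhzc" → "kuwy" ✓)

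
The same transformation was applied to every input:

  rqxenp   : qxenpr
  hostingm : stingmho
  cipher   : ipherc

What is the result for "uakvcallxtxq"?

callxtxquakv

Each output is the input with this applied: swap the front and back halves of the string, then move the last 2 characters to the front (rotate right by 2).
Starting from "uakvcallxtxq": after the first operation, "llxtxquakvca"; after the second, "callxtxquakv".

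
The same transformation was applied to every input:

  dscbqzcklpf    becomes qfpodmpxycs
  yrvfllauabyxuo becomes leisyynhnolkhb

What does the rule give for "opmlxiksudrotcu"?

bczykvxfhqebgph

The rule is to shift every letter 13 places forward in the alphabet (wrapping around) — i.e. ROT13.
Doing the same to "opmlxiksudrotcu": "bczykvxfhqebgph".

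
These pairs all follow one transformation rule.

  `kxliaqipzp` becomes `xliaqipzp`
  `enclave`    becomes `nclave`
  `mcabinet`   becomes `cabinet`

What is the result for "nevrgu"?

Rule — delete the first character.
"nevrgu" → "evrgu".

evrgu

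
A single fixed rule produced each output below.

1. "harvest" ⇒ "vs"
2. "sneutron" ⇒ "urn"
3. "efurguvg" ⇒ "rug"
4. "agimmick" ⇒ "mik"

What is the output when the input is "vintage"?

Each output is the input with this applied: delete the first 2 characters, then keep every other character starting from the second (positions 2nd, 4th, 6th, ...).
For "vintage", step one produces "ntage"; step two turns that into "tg".

tg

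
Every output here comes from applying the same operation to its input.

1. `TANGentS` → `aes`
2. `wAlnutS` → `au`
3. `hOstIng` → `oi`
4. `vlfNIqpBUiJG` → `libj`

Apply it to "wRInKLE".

Each output is the input with this applied: keep one character in every 3, starting at position 2 (positions 2nd, 5th, 8th, ...), then convert every letter to lowercase.
Working it through for "wRInKLE": intermediate "RK", final "rk".
(Check on "TANGentS": → "AeS" → "aes" ✓)

rk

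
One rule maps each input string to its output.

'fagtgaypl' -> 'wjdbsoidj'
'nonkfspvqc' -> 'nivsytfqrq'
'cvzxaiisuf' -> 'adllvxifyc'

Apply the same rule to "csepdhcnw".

The rule is to shift every letter 3 places forward in the alphabet (wrapping around), then move the first 3 characters to the end (rotate left by 3).
Applying both steps to "csepdhcnw": "fvhsgkfqz", then "sgkfqzfvh".

sgkfqzfvh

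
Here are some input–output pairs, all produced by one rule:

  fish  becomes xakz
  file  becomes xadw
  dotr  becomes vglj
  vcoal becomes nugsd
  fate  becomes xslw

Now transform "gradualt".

yjsvmsdl

Rule — shift every letter 8 places backward in the alphabet (wrapping around).
Applying that to "gradualt" gives "yjsvmsdl".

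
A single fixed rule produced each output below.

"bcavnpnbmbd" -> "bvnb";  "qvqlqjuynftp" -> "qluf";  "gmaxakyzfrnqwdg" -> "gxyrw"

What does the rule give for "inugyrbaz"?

What's happening: keep one character in every 3, starting at position 1 (positions 1st, 4th, 7th, ...).
"inugyrbaz" → "igb".

igb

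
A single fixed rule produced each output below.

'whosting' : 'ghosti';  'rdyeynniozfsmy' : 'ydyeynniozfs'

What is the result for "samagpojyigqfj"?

jamagpojyigq

The transformation: swap the first and last characters, then delete the last 2 characters.
Working it through for "samagpojyigqfj": intermediate "jamagpojyigqfs", final "jamagpojyigq".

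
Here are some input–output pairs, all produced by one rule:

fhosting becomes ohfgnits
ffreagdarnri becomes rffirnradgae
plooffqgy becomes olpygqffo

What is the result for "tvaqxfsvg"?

The pattern: move the first 3 characters to the end (rotate left by 3), then reverse the string.
Starting from "tvaqxfsvg": after the first operation, "qxfsvgtva"; after the second, "avtgvsfxq".

avtgvsfxq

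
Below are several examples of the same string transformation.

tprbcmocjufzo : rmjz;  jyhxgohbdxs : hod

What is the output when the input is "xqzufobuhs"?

What's happening: keep one character in every 3, starting at position 3 (positions 3rd, 6th, 9th, ...).
"xqzufobuhs" → "zoh".

zoh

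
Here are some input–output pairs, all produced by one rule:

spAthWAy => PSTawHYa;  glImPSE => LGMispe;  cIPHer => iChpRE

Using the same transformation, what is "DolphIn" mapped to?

Looking at the pairs, the operation is to flip the case of every letter, then swap each adjacent pair of characters (1↔2, 3↔4, ...).
Working it through for "DolphIn": intermediate "dOLPHiN", final "OdPLiHN".

OdPLiHN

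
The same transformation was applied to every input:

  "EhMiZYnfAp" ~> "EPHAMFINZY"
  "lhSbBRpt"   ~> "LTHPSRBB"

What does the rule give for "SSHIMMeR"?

SRSEHMIM

Each output is the input with this applied: take characters alternately from the front and the back (1st, last, 2nd, 2nd-last, ...), then convert every letter to uppercase.
Starting from "SSHIMMeR": after the first operation, "SRSeHMIM"; after the second, "SRSEHMIM".
(Check on "lhSbBRpt": → "lthpSRbB" → "LTHPSRBB" ✓)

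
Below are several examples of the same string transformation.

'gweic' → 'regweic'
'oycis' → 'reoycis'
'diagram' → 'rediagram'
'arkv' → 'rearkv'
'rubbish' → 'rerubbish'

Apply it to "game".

regame

Looking at the pairs, the operation is to prepend "re".
So "game" becomes "regame".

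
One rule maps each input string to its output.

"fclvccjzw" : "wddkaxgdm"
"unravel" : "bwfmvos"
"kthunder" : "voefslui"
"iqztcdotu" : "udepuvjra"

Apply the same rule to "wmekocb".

What's happening: shift every letter 1 place forward in the alphabet (wrapping around), then move the first 3 characters to the end (rotate left by 3).
Working it through for "wmekocb": intermediate "xnflpdc", final "lpdcxnf".
(Check on "fclvccjzw": → "gdmwddkax" → "wddkaxgdm" ✓)

lpdcxnf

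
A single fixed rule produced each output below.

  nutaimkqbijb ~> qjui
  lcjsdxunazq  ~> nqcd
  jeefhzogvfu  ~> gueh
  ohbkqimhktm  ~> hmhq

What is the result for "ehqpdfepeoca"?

pchd

Looking at the pairs, the operation is to keep one character in every 3, starting at position 2 (positions 2nd, 5th, 8th, ...), then move the first 2 characters to the end (rotate left by 2).
Applying both steps to "ehqpdfepeoca": "hdpc", then "pchd".
(Check on "nutaimkqbijb": → "uiqj" → "qjui" ✓)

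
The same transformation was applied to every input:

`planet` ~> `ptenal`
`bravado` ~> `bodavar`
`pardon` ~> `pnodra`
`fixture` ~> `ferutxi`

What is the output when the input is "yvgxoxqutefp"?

ypfetuqxoxgv

What's happening: reverse the string, then move the last character to the front.
Applying both steps to "yvgxoxqutefp": "pfetuqxoxgvy", then "ypfetuqxoxgv".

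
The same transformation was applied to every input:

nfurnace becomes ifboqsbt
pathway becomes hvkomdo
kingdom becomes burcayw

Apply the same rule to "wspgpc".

In each case the input is transformed by: move the first 2 characters to the end (rotate left by 2), then shift every letter 12 places backward in the alphabet (wrapping around).
Starting from "wspgpc": after the first operation, "pgpcws"; after the second, "dudqkg".

dudqkg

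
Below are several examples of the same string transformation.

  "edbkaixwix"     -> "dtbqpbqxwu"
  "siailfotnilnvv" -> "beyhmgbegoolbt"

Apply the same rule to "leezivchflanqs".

sbovayetgjlexx

The rule is to move the first 3 characters to the end (rotate left by 3), then shift every letter 7 places backward in the alphabet (wrapping around).
Working it through for "leezivchflanqs": intermediate "zivchflanqslee", final "sbovayetgjlexx".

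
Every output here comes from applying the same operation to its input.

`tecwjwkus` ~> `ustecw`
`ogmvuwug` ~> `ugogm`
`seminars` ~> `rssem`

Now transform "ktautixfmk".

The transformation: move the last 2 characters to the front (rotate right by 2), then delete the last 3 characters.
For "ktautixfmk" the result is "mkktaut".

mkktaut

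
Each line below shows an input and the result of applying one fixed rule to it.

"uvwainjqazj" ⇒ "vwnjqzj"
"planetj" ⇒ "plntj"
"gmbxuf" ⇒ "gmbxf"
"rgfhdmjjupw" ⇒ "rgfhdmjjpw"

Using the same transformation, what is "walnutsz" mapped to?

In each case the input is transformed by: remove every vowel.
"walnutsz" → "wlntsz".

wlntsz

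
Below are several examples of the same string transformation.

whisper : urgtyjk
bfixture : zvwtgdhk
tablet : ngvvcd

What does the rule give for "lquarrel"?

Each output is the input with this applied: shift every letter 2 places forward in the alphabet (wrapping around), then move the first 3 characters to the end (rotate left by 3).
On "lquarrel" that produces "cttgnnsw".

cttgnnsw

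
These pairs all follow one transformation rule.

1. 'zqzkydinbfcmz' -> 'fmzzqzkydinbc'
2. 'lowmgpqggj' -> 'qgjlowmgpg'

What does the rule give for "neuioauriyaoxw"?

axwneuioauriyo

In each case the input is transformed by: move the last 3 characters to the front (rotate right by 3), then swap the first and last characters.
On "neuioauriyaoxw": the first step gives "oxwneuioauriya", and the second then gives "axwneuioauriyo".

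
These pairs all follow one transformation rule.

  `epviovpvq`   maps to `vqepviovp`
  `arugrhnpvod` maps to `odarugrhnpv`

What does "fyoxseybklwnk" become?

nkfyoxseybklw

What's happening: move the last 2 characters to the front (rotate right by 2).
"fyoxseybklwnk" → "nkfyoxseybklw".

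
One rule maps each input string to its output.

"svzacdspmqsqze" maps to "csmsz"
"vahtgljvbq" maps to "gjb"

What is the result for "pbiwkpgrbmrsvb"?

kgbrv

Rule — delete the first 3 characters, then keep every other character starting from the second (positions 2nd, 4th, 6th, ...).
"pbiwkpgrbmrsvb" → "wkpgrbmrsvb" → "kgbrv".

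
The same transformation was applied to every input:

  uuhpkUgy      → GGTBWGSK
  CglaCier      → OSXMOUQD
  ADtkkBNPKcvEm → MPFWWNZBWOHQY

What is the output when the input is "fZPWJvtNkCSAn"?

RLBIVHFZWOEMZ

The pattern: shift every letter 12 places forward in the alphabet (wrapping around), then convert every letter to uppercase.
Doing the same to "fZPWJvtNkCSAn": "RLBIVHFZWOEMZ".
(Check on "CglaCier": → "OsxmOuqd" → "OSXMOUQD" ✓)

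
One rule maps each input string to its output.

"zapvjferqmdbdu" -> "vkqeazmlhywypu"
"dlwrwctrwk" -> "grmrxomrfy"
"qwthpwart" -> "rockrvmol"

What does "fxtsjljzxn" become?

The pattern: move the first character to the end, then shift every letter 5 places backward in the alphabet (wrapping around).
On "fxtsjljzxn" that produces "sonegeusia".

sonegeusia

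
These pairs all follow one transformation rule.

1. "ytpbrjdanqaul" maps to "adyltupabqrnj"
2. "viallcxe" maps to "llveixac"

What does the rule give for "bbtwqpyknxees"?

Looking at the pairs, the operation is to take characters alternately from the front and the back (1st, last, 2nd, 2nd-last, ...), then move the last 2 characters to the front (rotate right by 2).
Starting from "bbtwqpyknxees": after the first operation, "bsbetewxqnpky"; after the second, "kybsbetewxqnp".

kybsbetewxqnp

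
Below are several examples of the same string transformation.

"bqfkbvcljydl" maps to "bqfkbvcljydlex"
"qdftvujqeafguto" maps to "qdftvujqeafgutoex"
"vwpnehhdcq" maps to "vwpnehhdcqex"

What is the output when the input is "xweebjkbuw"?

xweebjkbuwex

Each output is the input with this applied: append "ex".
On "xweebjkbuw" that produces "xweebjkbuwex".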